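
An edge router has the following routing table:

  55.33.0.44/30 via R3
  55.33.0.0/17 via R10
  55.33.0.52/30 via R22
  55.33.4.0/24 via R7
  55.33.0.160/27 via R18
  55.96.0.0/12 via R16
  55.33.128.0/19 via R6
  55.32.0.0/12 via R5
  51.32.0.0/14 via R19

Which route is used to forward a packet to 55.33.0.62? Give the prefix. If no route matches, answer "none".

55.33.0.0/17

Entries matching 55.33.0.62:
  55.32.0.0/12 (55.32.0.0 - 55.47.255.255)
  55.33.0.0/17 (55.33.0.0 - 55.33.127.255)
Most specific is 55.33.0.0/17.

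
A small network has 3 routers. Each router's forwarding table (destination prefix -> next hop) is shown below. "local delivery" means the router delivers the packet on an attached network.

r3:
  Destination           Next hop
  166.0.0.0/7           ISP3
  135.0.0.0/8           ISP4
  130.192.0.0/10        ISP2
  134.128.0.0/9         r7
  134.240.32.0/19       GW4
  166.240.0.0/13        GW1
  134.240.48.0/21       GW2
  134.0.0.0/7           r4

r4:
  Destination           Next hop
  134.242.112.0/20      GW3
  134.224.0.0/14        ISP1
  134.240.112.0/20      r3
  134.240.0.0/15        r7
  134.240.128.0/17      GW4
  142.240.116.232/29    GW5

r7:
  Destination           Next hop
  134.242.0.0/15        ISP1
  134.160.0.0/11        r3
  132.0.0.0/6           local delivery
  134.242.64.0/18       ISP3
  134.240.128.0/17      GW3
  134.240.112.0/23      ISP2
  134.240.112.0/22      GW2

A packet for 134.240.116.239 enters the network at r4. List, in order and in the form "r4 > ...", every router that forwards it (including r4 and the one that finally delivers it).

r4 > r3 > r7

At r4: longest match for 134.240.116.239 is 134.240.112.0/20 -> r3
At r3: longest match for 134.240.116.239 is 134.128.0.0/9 -> r7
At r7: longest match for 134.240.116.239 is 132.0.0.0/6 -> local delivery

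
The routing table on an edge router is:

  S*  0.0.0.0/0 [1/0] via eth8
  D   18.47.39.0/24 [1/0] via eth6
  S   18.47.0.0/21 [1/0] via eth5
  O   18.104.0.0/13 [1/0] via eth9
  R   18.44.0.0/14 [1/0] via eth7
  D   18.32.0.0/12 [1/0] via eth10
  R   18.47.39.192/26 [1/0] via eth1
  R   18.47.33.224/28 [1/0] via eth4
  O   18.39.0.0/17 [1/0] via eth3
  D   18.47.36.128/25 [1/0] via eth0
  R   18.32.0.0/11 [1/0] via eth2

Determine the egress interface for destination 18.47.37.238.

eth7

Routes whose prefix contains 18.47.37.238:
  0.0.0.0/0 (default, matches everything) -> eth8
  18.32.0.0/11 (18.32.0.0 - 18.63.255.255) -> eth2
  18.32.0.0/12 (18.32.0.0 - 18.47.255.255) -> eth10
  18.44.0.0/14 (18.44.0.0 - 18.47.255.255) -> eth7
More-specific entries that do NOT match:
  18.47.33.224/28 (18.47.33.224 - 18.47.33.239) does not contain 18.47.37.238
  18.47.39.192/26 (18.47.39.192 - 18.47.39.255) does not contain 18.47.37.238
  18.47.36.128/25 (18.47.36.128 - 18.47.36.255) does not contain 18.47.37.238
  18.47.39.0/24 (18.47.39.0 - 18.47.39.255) does not contain 18.47.37.238
  18.47.0.0/21 (18.47.0.0 - 18.47.7.255) does not contain 18.47.37.238
  18.39.0.0/17 (18.39.0.0 - 18.39.127.255) does not contain 18.47.37.238
Longest matching prefix is /14 -> interface eth7.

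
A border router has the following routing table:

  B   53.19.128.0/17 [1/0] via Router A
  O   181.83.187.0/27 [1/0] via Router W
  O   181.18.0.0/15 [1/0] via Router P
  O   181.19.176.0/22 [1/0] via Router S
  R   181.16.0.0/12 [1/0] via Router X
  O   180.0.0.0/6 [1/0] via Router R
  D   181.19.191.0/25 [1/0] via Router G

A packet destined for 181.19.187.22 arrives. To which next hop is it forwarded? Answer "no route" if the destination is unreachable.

Routes whose prefix contains 181.19.187.22:
  180.0.0.0/6 (180.0.0.0 - 183.255.255.255) -> Router R
  181.16.0.0/12 (181.16.0.0 - 181.31.255.255) -> Router X
  181.18.0.0/15 (181.18.0.0 - 181.19.255.255) -> Router P
More-specific entries that do NOT match:
  181.83.187.0/27 (181.83.187.0 - 181.83.187.31) does not contain 181.19.187.22
  181.19.191.0/25 (181.19.191.0 - 181.19.191.127) does not contain 181.19.187.22
  181.19.176.0/22 (181.19.176.0 - 181.19.179.255) does not contain 181.19.187.22
  53.19.128.0/17 (53.19.128.0 - 53.19.255.255) does not contain 181.19.187.22
Longest matching prefix is /15 -> next hop Router P.

Router P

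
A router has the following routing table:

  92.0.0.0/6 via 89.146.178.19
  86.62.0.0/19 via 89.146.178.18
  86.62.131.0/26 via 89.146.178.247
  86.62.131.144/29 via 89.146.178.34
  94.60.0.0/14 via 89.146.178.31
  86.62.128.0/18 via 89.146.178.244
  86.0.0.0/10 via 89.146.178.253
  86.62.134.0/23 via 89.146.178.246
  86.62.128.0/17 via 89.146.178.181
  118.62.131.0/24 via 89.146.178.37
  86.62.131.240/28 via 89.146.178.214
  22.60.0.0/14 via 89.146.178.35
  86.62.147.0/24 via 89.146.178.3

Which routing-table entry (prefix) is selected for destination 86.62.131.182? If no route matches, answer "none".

86.62.128.0/18

Entries matching 86.62.131.182:
  86.0.0.0/10 (86.0.0.0 - 86.63.255.255)
  86.62.128.0/17 (86.62.128.0 - 86.62.255.255)
  86.62.128.0/18 (86.62.128.0 - 86.62.191.255)
Most specific is 86.62.128.0/18.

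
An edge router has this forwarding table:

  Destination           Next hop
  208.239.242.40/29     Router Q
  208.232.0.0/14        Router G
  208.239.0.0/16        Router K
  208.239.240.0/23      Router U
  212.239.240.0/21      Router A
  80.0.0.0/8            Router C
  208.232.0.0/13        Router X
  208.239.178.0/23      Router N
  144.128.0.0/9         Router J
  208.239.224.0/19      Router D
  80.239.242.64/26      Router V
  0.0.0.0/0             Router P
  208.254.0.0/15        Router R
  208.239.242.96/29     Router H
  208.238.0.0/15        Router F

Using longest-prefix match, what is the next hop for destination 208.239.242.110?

Routes whose prefix contains 208.239.242.110:
  0.0.0.0/0 (default, matches everything) -> Router P
  208.232.0.0/13 (208.232.0.0 - 208.239.255.255) -> Router X
  208.238.0.0/15 (208.238.0.0 - 208.239.255.255) -> Router F
  208.239.0.0/16 (208.239.0.0 - 208.239.255.255) -> Router K
  208.239.224.0/19 (208.239.224.0 - 208.239.255.255) -> Router D
More-specific entries that do NOT match:
  208.239.242.40/29 (208.239.242.40 - 208.239.242.47) does not contain 208.239.242.110
  208.239.242.96/29 (208.239.242.96 - 208.239.242.103) does not contain 208.239.242.110
  80.239.242.64/26 (80.239.242.64 - 80.239.242.127) does not contain 208.239.242.110
  208.239.240.0/23 (208.239.240.0 - 208.239.241.255) does not contain 208.239.242.110
  208.239.178.0/23 (208.239.178.0 - 208.239.179.255) does not contain 208.239.242.110
  212.239.240.0/21 (212.239.240.0 - 212.239.247.255) does not contain 208.239.242.110
Longest matching prefix is /19 -> next hop Router D.

Router D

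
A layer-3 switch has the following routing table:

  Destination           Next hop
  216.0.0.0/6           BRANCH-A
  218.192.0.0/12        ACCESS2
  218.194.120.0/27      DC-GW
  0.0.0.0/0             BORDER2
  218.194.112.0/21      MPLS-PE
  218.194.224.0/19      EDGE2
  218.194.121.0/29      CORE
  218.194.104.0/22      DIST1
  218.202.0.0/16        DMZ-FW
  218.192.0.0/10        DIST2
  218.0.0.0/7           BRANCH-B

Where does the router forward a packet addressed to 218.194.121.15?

Routes whose prefix contains 218.194.121.15:
  0.0.0.0/0 (default, matches everything) -> BORDER2
  216.0.0.0/6 (216.0.0.0 - 219.255.255.255) -> BRANCH-A
  218.0.0.0/7 (218.0.0.0 - 219.255.255.255) -> BRANCH-B
  218.192.0.0/10 (218.192.0.0 - 218.255.255.255) -> DIST2
  218.192.0.0/12 (218.192.0.0 - 218.207.255.255) -> ACCESS2
More-specific entries that do NOT match:
  218.194.121.0/29 (218.194.121.0 - 218.194.121.7) does not contain 218.194.121.15
  218.194.120.0/27 (218.194.120.0 - 218.194.120.31) does not contain 218.194.121.15
  218.194.104.0/22 (218.194.104.0 - 218.194.107.255) does not contain 218.194.121.15
  218.194.112.0/21 (218.194.112.0 - 218.194.119.255) does not contain 218.194.121.15
  218.194.224.0/19 (218.194.224.0 - 218.194.255.255) does not contain 218.194.121.15
  218.202.0.0/16 (218.202.0.0 - 218.202.255.255) does not contain 218.194.121.15
Longest matching prefix is /12 -> next hop ACCESS2.

ACCESS2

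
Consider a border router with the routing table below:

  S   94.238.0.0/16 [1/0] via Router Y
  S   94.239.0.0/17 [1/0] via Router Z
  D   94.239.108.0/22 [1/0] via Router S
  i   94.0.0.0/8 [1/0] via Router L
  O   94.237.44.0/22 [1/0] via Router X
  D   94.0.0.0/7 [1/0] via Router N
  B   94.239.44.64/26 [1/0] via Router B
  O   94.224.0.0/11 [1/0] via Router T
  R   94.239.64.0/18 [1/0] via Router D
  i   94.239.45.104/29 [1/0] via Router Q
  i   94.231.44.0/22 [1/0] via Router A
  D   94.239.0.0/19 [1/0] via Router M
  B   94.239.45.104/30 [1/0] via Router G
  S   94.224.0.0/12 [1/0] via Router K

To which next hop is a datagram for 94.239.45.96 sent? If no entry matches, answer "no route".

Routes whose prefix contains 94.239.45.96:
  94.0.0.0/7 (94.0.0.0 - 95.255.255.255) -> Router N
  94.0.0.0/8 (94.0.0.0 - 94.255.255.255) -> Router L
  94.224.0.0/11 (94.224.0.0 - 94.255.255.255) -> Router T
  94.224.0.0/12 (94.224.0.0 - 94.239.255.255) -> Router K
  94.239.0.0/17 (94.239.0.0 - 94.239.127.255) -> Router Z
More-specific entries that do NOT match:
  94.239.45.104/30 (94.239.45.104 - 94.239.45.107) does not contain 94.239.45.96
  94.239.45.104/29 (94.239.45.104 - 94.239.45.111) does not contain 94.239.45.96
  94.239.44.64/26 (94.239.44.64 - 94.239.44.127) does not contain 94.239.45.96
  94.239.108.0/22 (94.239.108.0 - 94.239.111.255) does not contain 94.239.45.96
  94.237.44.0/22 (94.237.44.0 - 94.237.47.255) does not contain 94.239.45.96
  94.231.44.0/22 (94.231.44.0 - 94.231.47.255) does not contain 94.239.45.96
  94.239.0.0/19 (94.239.0.0 - 94.239.31.255) does not contain 94.239.45.96
  94.239.64.0/18 (94.239.64.0 - 94.239.127.255) does not contain 94.239.45.96
Longest matching prefix is /17 -> next hop Router Z.

Router Z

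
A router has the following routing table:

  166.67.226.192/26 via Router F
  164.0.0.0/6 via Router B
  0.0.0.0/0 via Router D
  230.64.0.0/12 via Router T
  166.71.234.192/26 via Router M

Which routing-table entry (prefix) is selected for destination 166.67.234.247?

Entries matching 166.67.234.247:
  0.0.0.0/0 (default, matches everything)
  164.0.0.0/6 (164.0.0.0 - 167.255.255.255)
Most specific is 164.0.0.0/6.

164.0.0.0/6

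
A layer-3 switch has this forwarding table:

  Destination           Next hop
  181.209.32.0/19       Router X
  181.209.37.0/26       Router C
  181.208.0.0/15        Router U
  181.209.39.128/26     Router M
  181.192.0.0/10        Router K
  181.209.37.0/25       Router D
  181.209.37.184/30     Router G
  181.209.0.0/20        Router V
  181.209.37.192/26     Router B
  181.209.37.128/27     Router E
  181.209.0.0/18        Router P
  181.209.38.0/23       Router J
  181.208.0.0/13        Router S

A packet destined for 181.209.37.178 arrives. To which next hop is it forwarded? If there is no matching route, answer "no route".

Routes whose prefix contains 181.209.37.178:
  181.192.0.0/10 (181.192.0.0 - 181.255.255.255) -> Router K
  181.208.0.0/13 (181.208.0.0 - 181.215.255.255) -> Router S
  181.208.0.0/15 (181.208.0.0 - 181.209.255.255) -> Router U
  181.209.0.0/18 (181.209.0.0 - 181.209.63.255) -> Router P
  181.209.32.0/19 (181.209.32.0 - 181.209.63.255) -> Router X
More-specific entries that do NOT match:
  181.209.37.184/30 (181.209.37.184 - 181.209.37.187) does not contain 181.209.37.178
  181.209.37.128/27 (181.209.37.128 - 181.209.37.159) does not contain 181.209.37.178
  181.209.37.0/26 (181.209.37.0 - 181.209.37.63) does not contain 181.209.37.178
  181.209.39.128/26 (181.209.39.128 - 181.209.39.191) does not contain 181.209.37.178
  181.209.37.192/26 (181.209.37.192 - 181.209.37.255) does not contain 181.209.37.178
  181.209.37.0/25 (181.209.37.0 - 181.209.37.127) does not contain 181.209.37.178
  181.209.38.0/23 (181.209.38.0 - 181.209.39.255) does not contain 181.209.37.178
  181.209.0.0/20 (181.209.0.0 - 181.209.15.255) does not contain 181.209.37.178
Longest matching prefix is /19 -> next hop Router X.

Router X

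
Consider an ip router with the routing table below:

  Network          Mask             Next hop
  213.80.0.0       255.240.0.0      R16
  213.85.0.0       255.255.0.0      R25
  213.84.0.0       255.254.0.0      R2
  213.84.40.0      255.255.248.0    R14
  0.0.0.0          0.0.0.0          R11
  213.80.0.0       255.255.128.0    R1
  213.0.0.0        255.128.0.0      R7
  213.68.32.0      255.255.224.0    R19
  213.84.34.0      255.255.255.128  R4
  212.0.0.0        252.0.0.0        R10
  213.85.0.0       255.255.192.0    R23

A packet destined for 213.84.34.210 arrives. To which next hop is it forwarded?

R2

Routes whose prefix contains 213.84.34.210:
  0.0.0.0/0 (default, matches everything) -> R11
  212.0.0.0/6 (212.0.0.0 - 215.255.255.255) -> R10
  213.0.0.0/9 (213.0.0.0 - 213.127.255.255) -> R7
  213.80.0.0/12 (213.80.0.0 - 213.95.255.255) -> R16
  213.84.0.0/15 (213.84.0.0 - 213.85.255.255) -> R2
More-specific entries that do NOT match:
  213.84.34.0/25 (213.84.34.0 - 213.84.34.127) does not contain 213.84.34.210
  213.84.40.0/21 (213.84.40.0 - 213.84.47.255) does not contain 213.84.34.210
  213.68.32.0/19 (213.68.32.0 - 213.68.63.255) does not contain 213.84.34.210
  213.85.0.0/18 (213.85.0.0 - 213.85.63.255) does not contain 213.84.34.210
  213.80.0.0/17 (213.80.0.0 - 213.80.127.255) does not contain 213.84.34.210
  213.85.0.0/16 (213.85.0.0 - 213.85.255.255) does not contain 213.84.34.210
Longest matching prefix is /15 -> next hop R2.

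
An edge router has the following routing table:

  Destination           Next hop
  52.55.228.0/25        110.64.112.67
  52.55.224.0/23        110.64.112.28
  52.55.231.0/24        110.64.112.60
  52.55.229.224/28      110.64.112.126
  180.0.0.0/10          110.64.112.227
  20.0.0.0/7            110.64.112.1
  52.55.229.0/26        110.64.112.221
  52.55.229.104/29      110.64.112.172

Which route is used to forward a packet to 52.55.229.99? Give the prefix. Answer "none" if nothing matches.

none

52.55.229.99 is outside every listed prefix and there is no default route.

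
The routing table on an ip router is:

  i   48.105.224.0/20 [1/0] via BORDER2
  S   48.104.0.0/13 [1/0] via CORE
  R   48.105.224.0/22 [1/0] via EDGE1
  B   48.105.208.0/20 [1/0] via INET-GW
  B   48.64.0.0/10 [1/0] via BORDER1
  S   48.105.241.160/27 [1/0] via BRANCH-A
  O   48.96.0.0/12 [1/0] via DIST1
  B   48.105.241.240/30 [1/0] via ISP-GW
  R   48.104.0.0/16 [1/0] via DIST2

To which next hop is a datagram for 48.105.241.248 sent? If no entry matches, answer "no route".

CORE

Routes whose prefix contains 48.105.241.248:
  48.64.0.0/10 (48.64.0.0 - 48.127.255.255) -> BORDER1
  48.96.0.0/12 (48.96.0.0 - 48.111.255.255) -> DIST1
  48.104.0.0/13 (48.104.0.0 - 48.111.255.255) -> CORE
More-specific entries that do NOT match:
  48.105.241.240/30 (48.105.241.240 - 48.105.241.243) does not contain 48.105.241.248
  48.105.241.160/27 (48.105.241.160 - 48.105.241.191) does not contain 48.105.241.248
  48.105.224.0/22 (48.105.224.0 - 48.105.227.255) does not contain 48.105.241.248
  48.105.224.0/20 (48.105.224.0 - 48.105.239.255) does not contain 48.105.241.248
  48.105.208.0/20 (48.105.208.0 - 48.105.223.255) does not contain 48.105.241.248
  48.104.0.0/16 (48.104.0.0 - 48.104.255.255) does not contain 48.105.241.248
Longest matching prefix is /13 -> next hop CORE.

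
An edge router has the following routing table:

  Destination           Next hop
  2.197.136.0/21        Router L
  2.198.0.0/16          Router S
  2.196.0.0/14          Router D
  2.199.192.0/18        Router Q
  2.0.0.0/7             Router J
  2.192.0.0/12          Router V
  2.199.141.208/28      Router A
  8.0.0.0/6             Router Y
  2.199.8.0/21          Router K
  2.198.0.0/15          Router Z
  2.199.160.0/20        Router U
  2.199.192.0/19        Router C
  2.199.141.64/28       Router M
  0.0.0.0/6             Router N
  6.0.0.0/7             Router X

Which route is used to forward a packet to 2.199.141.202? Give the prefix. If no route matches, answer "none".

Entries matching 2.199.141.202:
  0.0.0.0/6 (0.0.0.0 - 3.255.255.255)
  2.0.0.0/7 (2.0.0.0 - 3.255.255.255)
  2.192.0.0/12 (2.192.0.0 - 2.207.255.255)
  2.196.0.0/14 (2.196.0.0 - 2.199.255.255)
  2.198.0.0/15 (2.198.0.0 - 2.199.255.255)
Most specific is 2.198.0.0/15.

2.198.0.0/15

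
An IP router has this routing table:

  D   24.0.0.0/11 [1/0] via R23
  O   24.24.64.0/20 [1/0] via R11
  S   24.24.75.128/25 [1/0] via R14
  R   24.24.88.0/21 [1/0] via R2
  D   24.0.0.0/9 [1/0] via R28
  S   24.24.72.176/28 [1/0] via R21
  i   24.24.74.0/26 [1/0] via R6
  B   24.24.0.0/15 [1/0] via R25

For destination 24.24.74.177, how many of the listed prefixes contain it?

Prefixes containing 24.24.74.177:
  24.0.0.0/9 (24.0.0.0 - 24.127.255.255)
  24.0.0.0/11 (24.0.0.0 - 24.31.255.255)
  24.24.0.0/15 (24.24.0.0 - 24.25.255.255)
  24.24.64.0/20 (24.24.64.0 - 24.24.79.255)
Total matching entries: 4.

4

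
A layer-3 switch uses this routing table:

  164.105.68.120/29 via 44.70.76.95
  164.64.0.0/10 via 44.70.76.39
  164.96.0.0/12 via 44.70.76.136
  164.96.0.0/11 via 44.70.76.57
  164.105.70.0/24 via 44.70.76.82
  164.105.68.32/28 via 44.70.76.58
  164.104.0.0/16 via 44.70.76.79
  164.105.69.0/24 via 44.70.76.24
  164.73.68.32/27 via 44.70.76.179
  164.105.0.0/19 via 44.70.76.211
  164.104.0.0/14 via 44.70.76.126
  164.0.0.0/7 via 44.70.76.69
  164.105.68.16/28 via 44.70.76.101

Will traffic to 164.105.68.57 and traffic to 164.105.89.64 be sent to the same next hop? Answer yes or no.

164.105.68.57: longest match 164.104.0.0/14 -> 44.70.76.126
164.105.89.64: longest match 164.104.0.0/14 -> 44.70.76.126

yes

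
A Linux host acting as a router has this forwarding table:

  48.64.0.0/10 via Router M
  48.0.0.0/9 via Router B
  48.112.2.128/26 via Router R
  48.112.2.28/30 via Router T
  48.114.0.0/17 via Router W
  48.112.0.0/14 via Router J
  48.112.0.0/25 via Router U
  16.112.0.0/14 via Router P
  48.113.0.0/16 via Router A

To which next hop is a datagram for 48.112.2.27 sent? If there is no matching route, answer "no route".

Router J

Routes whose prefix contains 48.112.2.27:
  48.0.0.0/9 (48.0.0.0 - 48.127.255.255) -> Router B
  48.64.0.0/10 (48.64.0.0 - 48.127.255.255) -> Router M
  48.112.0.0/14 (48.112.0.0 - 48.115.255.255) -> Router J
More-specific entries that do NOT match:
  48.112.2.28/30 (48.112.2.28 - 48.112.2.31) does not contain 48.112.2.27
  48.112.2.128/26 (48.112.2.128 - 48.112.2.191) does not contain 48.112.2.27
  48.112.0.0/25 (48.112.0.0 - 48.112.0.127) does not contain 48.112.2.27
  48.114.0.0/17 (48.114.0.0 - 48.114.127.255) does not contain 48.112.2.27
  48.113.0.0/16 (48.113.0.0 - 48.113.255.255) does not contain 48.112.2.27
Longest matching prefix is /14 -> next hop Router J.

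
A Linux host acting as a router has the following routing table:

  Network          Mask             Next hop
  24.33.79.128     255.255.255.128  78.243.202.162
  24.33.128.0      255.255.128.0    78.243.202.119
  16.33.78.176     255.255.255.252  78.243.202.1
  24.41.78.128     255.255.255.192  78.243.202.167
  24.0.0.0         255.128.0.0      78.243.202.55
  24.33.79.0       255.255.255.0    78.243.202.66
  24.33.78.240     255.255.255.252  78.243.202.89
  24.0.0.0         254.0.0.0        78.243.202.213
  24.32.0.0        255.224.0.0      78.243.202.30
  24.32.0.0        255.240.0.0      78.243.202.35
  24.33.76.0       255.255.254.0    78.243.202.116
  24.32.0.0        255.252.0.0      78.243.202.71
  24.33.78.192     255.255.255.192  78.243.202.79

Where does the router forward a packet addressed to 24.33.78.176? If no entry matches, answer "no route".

78.243.202.71

Routes whose prefix contains 24.33.78.176:
  24.0.0.0/7 (24.0.0.0 - 25.255.255.255) -> 78.243.202.213
  24.0.0.0/9 (24.0.0.0 - 24.127.255.255) -> 78.243.202.55
  24.32.0.0/11 (24.32.0.0 - 24.63.255.255) -> 78.243.202.30
  24.32.0.0/12 (24.32.0.0 - 24.47.255.255) -> 78.243.202.35
  24.32.0.0/14 (24.32.0.0 - 24.35.255.255) -> 78.243.202.71
More-specific entries that do NOT match:
  16.33.78.176/30 (16.33.78.176 - 16.33.78.179) does not contain 24.33.78.176
  24.33.78.240/30 (24.33.78.240 - 24.33.78.243) does not contain 24.33.78.176
  24.41.78.128/26 (24.41.78.128 - 24.41.78.191) does not contain 24.33.78.176
  24.33.78.192/26 (24.33.78.192 - 24.33.78.255) does not contain 24.33.78.176
  24.33.79.128/25 (24.33.79.128 - 24.33.79.255) does not contain 24.33.78.176
  24.33.79.0/24 (24.33.79.0 - 24.33.79.255) does not contain 24.33.78.176
  24.33.76.0/23 (24.33.76.0 - 24.33.77.255) does not contain 24.33.78.176
  24.33.128.0/17 (24.33.128.0 - 24.33.255.255) does not contain 24.33.78.176
Longest matching prefix is /14 -> next hop 78.243.202.71.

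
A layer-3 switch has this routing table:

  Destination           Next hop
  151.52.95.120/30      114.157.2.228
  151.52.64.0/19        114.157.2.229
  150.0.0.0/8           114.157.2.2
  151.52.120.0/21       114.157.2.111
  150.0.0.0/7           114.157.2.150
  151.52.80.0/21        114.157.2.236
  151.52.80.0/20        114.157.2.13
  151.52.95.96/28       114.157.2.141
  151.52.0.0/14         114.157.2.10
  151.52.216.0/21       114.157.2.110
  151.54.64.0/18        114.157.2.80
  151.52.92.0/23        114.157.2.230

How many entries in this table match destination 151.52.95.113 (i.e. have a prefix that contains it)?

4

Prefixes containing 151.52.95.113:
  150.0.0.0/7 (150.0.0.0 - 151.255.255.255)
  151.52.0.0/14 (151.52.0.0 - 151.55.255.255)
  151.52.64.0/19 (151.52.64.0 - 151.52.95.255)
  151.52.80.0/20 (151.52.80.0 - 151.52.95.255)
Total matching entries: 4.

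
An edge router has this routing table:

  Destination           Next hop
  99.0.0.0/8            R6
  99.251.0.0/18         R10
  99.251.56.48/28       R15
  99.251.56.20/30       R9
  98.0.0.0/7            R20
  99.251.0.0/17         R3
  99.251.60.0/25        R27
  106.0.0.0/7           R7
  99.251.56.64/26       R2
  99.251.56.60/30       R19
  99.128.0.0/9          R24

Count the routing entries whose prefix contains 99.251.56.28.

5

Prefixes containing 99.251.56.28:
  98.0.0.0/7 (98.0.0.0 - 99.255.255.255)
  99.0.0.0/8 (99.0.0.0 - 99.255.255.255)
  99.128.0.0/9 (99.128.0.0 - 99.255.255.255)
  99.251.0.0/17 (99.251.0.0 - 99.251.127.255)
  99.251.0.0/18 (99.251.0.0 - 99.251.63.255)
Total matching entries: 5.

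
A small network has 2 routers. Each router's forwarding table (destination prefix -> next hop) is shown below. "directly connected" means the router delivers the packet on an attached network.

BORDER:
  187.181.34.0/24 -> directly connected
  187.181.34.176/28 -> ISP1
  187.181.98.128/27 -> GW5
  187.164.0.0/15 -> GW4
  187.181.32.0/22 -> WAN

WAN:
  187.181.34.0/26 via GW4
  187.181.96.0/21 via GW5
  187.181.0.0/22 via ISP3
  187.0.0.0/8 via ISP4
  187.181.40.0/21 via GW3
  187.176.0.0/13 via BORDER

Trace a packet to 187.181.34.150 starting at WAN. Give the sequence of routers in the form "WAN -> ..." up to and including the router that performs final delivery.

At WAN: longest match for 187.181.34.150 is 187.176.0.0/13 -> BORDER
At BORDER: longest match for 187.181.34.150 is 187.181.34.0/24 -> directly connected

WAN -> BORDER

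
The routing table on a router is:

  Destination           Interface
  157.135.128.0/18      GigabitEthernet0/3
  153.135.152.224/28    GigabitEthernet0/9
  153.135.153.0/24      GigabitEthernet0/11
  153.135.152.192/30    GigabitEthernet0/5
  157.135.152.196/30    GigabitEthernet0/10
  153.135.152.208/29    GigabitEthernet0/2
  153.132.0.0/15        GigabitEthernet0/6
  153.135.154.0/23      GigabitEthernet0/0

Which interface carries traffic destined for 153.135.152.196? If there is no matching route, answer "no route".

no route

No entry's prefix contains 153.135.152.196; there is no default route.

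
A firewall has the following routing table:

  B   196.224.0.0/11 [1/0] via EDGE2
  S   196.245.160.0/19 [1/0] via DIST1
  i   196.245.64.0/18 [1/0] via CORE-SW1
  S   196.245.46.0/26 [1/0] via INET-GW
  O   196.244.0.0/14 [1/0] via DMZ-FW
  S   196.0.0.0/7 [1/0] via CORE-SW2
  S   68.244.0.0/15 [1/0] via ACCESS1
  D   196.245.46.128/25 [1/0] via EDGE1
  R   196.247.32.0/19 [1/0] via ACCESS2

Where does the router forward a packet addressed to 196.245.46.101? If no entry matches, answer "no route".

Routes whose prefix contains 196.245.46.101:
  196.0.0.0/7 (196.0.0.0 - 197.255.255.255) -> CORE-SW2
  196.224.0.0/11 (196.224.0.0 - 196.255.255.255) -> EDGE2
  196.244.0.0/14 (196.244.0.0 - 196.247.255.255) -> DMZ-FW
More-specific entries that do NOT match:
  196.245.46.0/26 (196.245.46.0 - 196.245.46.63) does not contain 196.245.46.101
  196.245.46.128/25 (196.245.46.128 - 196.245.46.255) does not contain 196.245.46.101
  196.245.160.0/19 (196.245.160.0 - 196.245.191.255) does not contain 196.245.46.101
  196.247.32.0/19 (196.247.32.0 - 196.247.63.255) does not contain 196.245.46.101
  196.245.64.0/18 (196.245.64.0 - 196.245.127.255) does not contain 196.245.46.101
  68.244.0.0/15 (68.244.0.0 - 68.245.255.255) does not contain 196.245.46.101
Longest matching prefix is /14 -> next hop DMZ-FW.

DMZ-FW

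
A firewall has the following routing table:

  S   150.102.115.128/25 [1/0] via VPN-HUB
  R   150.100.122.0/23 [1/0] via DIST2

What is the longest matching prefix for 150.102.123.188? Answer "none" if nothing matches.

none

150.102.123.188 is outside every listed prefix and there is no default route.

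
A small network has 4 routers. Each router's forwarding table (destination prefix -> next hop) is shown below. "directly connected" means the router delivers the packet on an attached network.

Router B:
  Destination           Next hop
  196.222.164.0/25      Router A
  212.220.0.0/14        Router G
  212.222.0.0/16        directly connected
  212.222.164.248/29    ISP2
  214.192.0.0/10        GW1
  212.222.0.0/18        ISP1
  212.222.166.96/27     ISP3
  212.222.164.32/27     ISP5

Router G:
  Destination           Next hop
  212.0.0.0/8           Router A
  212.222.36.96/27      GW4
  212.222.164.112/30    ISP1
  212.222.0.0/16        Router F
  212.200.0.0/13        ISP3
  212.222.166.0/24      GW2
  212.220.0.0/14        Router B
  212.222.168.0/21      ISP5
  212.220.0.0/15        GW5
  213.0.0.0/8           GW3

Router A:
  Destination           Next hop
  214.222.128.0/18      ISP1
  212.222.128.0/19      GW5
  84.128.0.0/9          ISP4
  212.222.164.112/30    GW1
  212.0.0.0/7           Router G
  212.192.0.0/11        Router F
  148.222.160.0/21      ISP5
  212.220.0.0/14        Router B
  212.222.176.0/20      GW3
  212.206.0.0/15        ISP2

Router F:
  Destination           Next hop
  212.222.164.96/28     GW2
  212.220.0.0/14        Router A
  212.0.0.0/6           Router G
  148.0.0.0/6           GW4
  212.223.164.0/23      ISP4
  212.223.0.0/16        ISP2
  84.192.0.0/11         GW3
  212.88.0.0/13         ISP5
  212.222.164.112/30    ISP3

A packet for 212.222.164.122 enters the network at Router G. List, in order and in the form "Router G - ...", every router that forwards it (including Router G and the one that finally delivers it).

Router G - Router F - Router A - Router B

At Router G: longest match for 212.222.164.122 is 212.222.0.0/16 -> Router F
At Router F: longest match for 212.222.164.122 is 212.220.0.0/14 -> Router A
At Router A: longest match for 212.222.164.122 is 212.220.0.0/14 -> Router B
At Router B: longest match for 212.222.164.122 is 212.222.0.0/16 -> directly connected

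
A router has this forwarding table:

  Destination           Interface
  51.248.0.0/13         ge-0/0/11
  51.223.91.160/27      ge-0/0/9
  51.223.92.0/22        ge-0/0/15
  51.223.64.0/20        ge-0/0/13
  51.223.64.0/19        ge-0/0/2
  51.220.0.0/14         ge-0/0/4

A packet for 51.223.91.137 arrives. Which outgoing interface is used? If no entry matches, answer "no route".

ge-0/0/2

Routes whose prefix contains 51.223.91.137:
  51.220.0.0/14 (51.220.0.0 - 51.223.255.255) -> ge-0/0/4
  51.223.64.0/19 (51.223.64.0 - 51.223.95.255) -> ge-0/0/2
More-specific entries that do NOT match:
  51.223.91.160/27 (51.223.91.160 - 51.223.91.191) does not contain 51.223.91.137
  51.223.92.0/22 (51.223.92.0 - 51.223.95.255) does not contain 51.223.91.137
  51.223.64.0/20 (51.223.64.0 - 51.223.79.255) does not contain 51.223.91.137
Longest matching prefix is /19 -> interface ge-0/0/2.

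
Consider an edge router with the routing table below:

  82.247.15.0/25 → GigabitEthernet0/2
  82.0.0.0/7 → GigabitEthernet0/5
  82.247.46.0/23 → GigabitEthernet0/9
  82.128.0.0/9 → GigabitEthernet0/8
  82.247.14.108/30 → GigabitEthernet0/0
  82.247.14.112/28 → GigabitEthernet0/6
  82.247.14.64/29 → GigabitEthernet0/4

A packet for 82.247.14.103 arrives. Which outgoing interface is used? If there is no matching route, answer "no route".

GigabitEthernet0/8

Routes whose prefix contains 82.247.14.103:
  82.0.0.0/7 (82.0.0.0 - 83.255.255.255) -> GigabitEthernet0/5
  82.128.0.0/9 (82.128.0.0 - 82.255.255.255) -> GigabitEthernet0/8
More-specific entries that do NOT match:
  82.247.14.108/30 (82.247.14.108 - 82.247.14.111) does not contain 82.247.14.103
  82.247.14.64/29 (82.247.14.64 - 82.247.14.71) does not contain 82.247.14.103
  82.247.14.112/28 (82.247.14.112 - 82.247.14.127) does not contain 82.247.14.103
  82.247.15.0/25 (82.247.15.0 - 82.247.15.127) does not contain 82.247.14.103
  82.247.46.0/23 (82.247.46.0 - 82.247.47.255) does not contain 82.247.14.103
Longest matching prefix is /9 -> interface GigabitEthernet0/8.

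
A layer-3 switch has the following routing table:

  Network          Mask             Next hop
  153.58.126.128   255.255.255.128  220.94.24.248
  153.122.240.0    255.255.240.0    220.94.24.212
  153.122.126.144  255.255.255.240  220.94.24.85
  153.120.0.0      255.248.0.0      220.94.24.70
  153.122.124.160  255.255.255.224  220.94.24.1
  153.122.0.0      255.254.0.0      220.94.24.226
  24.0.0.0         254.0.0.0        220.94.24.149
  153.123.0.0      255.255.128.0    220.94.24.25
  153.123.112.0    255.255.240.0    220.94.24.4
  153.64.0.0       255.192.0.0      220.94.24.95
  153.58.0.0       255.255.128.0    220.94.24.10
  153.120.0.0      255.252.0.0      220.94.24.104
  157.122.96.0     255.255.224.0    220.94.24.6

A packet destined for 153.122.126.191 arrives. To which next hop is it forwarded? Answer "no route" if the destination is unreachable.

220.94.24.226

Routes whose prefix contains 153.122.126.191:
  153.64.0.0/10 (153.64.0.0 - 153.127.255.255) -> 220.94.24.95
  153.120.0.0/13 (153.120.0.0 - 153.127.255.255) -> 220.94.24.70
  153.120.0.0/14 (153.120.0.0 - 153.123.255.255) -> 220.94.24.104
  153.122.0.0/15 (153.122.0.0 - 153.123.255.255) -> 220.94.24.226
More-specific entries that do NOT match:
  153.122.126.144/28 (153.122.126.144 - 153.122.126.159) does not contain 153.122.126.191
  153.122.124.160/27 (153.122.124.160 - 153.122.124.191) does not contain 153.122.126.191
  153.58.126.128/25 (153.58.126.128 - 153.58.126.255) does not contain 153.122.126.191
  153.122.240.0/20 (153.122.240.0 - 153.122.255.255) does not contain 153.122.126.191
  153.123.112.0/20 (153.123.112.0 - 153.123.127.255) does not contain 153.122.126.191
  157.122.96.0/19 (157.122.96.0 - 157.122.127.255) does not contain 153.122.126.191
  153.123.0.0/17 (153.123.0.0 - 153.123.127.255) does not contain 153.122.126.191
  153.58.0.0/17 (153.58.0.0 - 153.58.127.255) does not contain 153.122.126.191
Longest matching prefix is /15 -> next hop 220.94.24.226.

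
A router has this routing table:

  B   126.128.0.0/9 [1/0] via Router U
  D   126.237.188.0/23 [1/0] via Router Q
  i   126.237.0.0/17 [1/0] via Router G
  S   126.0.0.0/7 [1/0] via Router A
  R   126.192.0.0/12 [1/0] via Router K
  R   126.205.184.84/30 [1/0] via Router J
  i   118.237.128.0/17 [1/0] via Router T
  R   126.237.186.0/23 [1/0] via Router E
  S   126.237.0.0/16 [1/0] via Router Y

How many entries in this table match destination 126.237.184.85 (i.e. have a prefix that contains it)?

Prefixes containing 126.237.184.85:
  126.0.0.0/7 (126.0.0.0 - 127.255.255.255)
  126.128.0.0/9 (126.128.0.0 - 126.255.255.255)
  126.237.0.0/16 (126.237.0.0 - 126.237.255.255)
Total matching entries: 3.

3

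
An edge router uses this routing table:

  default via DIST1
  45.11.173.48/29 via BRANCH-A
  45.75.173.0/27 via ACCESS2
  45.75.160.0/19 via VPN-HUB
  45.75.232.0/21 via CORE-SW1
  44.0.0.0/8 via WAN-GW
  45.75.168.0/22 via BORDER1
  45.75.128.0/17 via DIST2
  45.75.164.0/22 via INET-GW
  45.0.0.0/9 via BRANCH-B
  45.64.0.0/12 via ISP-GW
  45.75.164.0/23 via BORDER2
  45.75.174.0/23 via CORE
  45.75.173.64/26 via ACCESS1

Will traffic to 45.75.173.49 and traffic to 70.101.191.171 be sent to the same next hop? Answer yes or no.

no

45.75.173.49: longest match 45.75.160.0/19 -> VPN-HUB
70.101.191.171: longest match 0.0.0.0/0 -> DIST1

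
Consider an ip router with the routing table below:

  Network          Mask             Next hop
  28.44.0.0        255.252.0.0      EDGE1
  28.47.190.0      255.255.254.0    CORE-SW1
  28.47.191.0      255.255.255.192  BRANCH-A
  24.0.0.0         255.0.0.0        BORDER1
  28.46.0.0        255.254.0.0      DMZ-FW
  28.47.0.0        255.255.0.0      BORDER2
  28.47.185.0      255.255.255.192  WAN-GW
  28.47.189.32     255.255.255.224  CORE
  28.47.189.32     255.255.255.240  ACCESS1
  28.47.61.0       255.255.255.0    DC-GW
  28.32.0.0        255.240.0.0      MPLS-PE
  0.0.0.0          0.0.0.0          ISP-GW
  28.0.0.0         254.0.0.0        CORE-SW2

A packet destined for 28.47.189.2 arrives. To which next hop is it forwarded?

BORDER2

Routes whose prefix contains 28.47.189.2:
  0.0.0.0/0 (default, matches everything) -> ISP-GW
  28.0.0.0/7 (28.0.0.0 - 29.255.255.255) -> CORE-SW2
  28.32.0.0/12 (28.32.0.0 - 28.47.255.255) -> MPLS-PE
  28.44.0.0/14 (28.44.0.0 - 28.47.255.255) -> EDGE1
  28.46.0.0/15 (28.46.0.0 - 28.47.255.255) -> DMZ-FW
  28.47.0.0/16 (28.47.0.0 - 28.47.255.255) -> BORDER2
More-specific entries that do NOT match:
  28.47.189.32/28 (28.47.189.32 - 28.47.189.47) does not contain 28.47.189.2
  28.47.189.32/27 (28.47.189.32 - 28.47.189.63) does not contain 28.47.189.2
  28.47.191.0/26 (28.47.191.0 - 28.47.191.63) does not contain 28.47.189.2
  28.47.185.0/26 (28.47.185.0 - 28.47.185.63) does not contain 28.47.189.2
  28.47.61.0/24 (28.47.61.0 - 28.47.61.255) does not contain 28.47.189.2
  28.47.190.0/23 (28.47.190.0 - 28.47.191.255) does not contain 28.47.189.2
Longest matching prefix is /16 -> next hop BORDER2.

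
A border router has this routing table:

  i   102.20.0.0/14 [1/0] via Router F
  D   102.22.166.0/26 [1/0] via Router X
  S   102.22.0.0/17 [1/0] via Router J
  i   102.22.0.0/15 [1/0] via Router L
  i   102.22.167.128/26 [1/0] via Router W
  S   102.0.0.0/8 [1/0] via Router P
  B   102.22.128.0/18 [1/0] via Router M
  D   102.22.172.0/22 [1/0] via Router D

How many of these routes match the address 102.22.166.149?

4

Prefixes containing 102.22.166.149:
  102.0.0.0/8 (102.0.0.0 - 102.255.255.255)
  102.20.0.0/14 (102.20.0.0 - 102.23.255.255)
  102.22.0.0/15 (102.22.0.0 - 102.23.255.255)
  102.22.128.0/18 (102.22.128.0 - 102.22.191.255)
Total matching entries: 4.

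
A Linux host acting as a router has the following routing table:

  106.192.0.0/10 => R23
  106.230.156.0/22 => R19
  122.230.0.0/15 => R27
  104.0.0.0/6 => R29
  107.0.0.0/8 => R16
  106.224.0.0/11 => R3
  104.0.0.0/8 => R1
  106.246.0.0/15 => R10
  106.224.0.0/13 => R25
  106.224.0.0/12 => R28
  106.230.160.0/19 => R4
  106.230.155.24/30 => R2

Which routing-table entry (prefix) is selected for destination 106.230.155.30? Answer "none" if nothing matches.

Entries matching 106.230.155.30:
  104.0.0.0/6 (104.0.0.0 - 107.255.255.255)
  106.192.0.0/10 (106.192.0.0 - 106.255.255.255)
  106.224.0.0/11 (106.224.0.0 - 106.255.255.255)
  106.224.0.0/12 (106.224.0.0 - 106.239.255.255)
  106.224.0.0/13 (106.224.0.0 - 106.231.255.255)
Most specific is 106.224.0.0/13.

106.224.0.0/13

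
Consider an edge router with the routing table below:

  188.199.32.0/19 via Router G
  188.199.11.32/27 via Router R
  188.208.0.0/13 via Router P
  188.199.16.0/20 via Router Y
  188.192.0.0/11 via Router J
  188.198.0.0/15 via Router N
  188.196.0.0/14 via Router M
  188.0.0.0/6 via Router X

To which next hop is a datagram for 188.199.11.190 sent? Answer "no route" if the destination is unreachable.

Routes whose prefix contains 188.199.11.190:
  188.0.0.0/6 (188.0.0.0 - 191.255.255.255) -> Router X
  188.192.0.0/11 (188.192.0.0 - 188.223.255.255) -> Router J
  188.196.0.0/14 (188.196.0.0 - 188.199.255.255) -> Router M
  188.198.0.0/15 (188.198.0.0 - 188.199.255.255) -> Router N
More-specific entries that do NOT match:
  188.199.11.32/27 (188.199.11.32 - 188.199.11.63) does not contain 188.199.11.190
  188.199.16.0/20 (188.199.16.0 - 188.199.31.255) does not contain 188.199.11.190
  188.199.32.0/19 (188.199.32.0 - 188.199.63.255) does not contain 188.199.11.190
Longest matching prefix is /15 -> next hop Router N.

Router N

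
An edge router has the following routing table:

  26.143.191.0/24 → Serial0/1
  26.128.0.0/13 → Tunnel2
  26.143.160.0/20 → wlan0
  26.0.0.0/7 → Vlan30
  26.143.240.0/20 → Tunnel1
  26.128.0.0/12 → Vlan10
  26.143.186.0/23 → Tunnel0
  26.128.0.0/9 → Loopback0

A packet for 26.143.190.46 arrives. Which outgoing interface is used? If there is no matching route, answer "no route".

Vlan10

Routes whose prefix contains 26.143.190.46:
  26.0.0.0/7 (26.0.0.0 - 27.255.255.255) -> Vlan30
  26.128.0.0/9 (26.128.0.0 - 26.255.255.255) -> Loopback0
  26.128.0.0/12 (26.128.0.0 - 26.143.255.255) -> Vlan10
More-specific entries that do NOT match:
  26.143.191.0/24 (26.143.191.0 - 26.143.191.255) does not contain 26.143.190.46
  26.143.186.0/23 (26.143.186.0 - 26.143.187.255) does not contain 26.143.190.46
  26.143.160.0/20 (26.143.160.0 - 26.143.175.255) does not contain 26.143.190.46
  26.143.240.0/20 (26.143.240.0 - 26.143.255.255) does not contain 26.143.190.46
  26.128.0.0/13 (26.128.0.0 - 26.135.255.255) does not contain 26.143.190.46
Longest matching prefix is /12 -> interface Vlan10.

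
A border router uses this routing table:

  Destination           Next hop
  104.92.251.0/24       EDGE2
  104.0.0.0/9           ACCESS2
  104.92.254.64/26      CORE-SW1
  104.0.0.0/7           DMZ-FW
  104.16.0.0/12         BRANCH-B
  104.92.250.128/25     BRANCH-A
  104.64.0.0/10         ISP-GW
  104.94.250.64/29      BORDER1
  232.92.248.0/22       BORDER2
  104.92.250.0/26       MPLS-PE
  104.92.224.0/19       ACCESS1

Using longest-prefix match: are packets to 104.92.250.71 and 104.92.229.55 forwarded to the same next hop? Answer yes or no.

yes

104.92.250.71: longest match 104.92.224.0/19 -> ACCESS1
104.92.229.55: longest match 104.92.224.0/19 -> ACCESS1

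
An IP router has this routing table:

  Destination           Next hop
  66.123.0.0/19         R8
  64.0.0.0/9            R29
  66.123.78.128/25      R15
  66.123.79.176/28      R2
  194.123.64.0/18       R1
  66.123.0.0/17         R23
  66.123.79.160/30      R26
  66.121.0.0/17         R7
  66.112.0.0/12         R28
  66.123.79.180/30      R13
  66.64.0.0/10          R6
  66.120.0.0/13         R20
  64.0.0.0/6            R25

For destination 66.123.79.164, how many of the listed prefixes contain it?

Prefixes containing 66.123.79.164:
  64.0.0.0/6 (64.0.0.0 - 67.255.255.255)
  66.64.0.0/10 (66.64.0.0 - 66.127.255.255)
  66.112.0.0/12 (66.112.0.0 - 66.127.255.255)
  66.120.0.0/13 (66.120.0.0 - 66.127.255.255)
  66.123.0.0/17 (66.123.0.0 - 66.123.127.255)
Total matching entries: 5.

5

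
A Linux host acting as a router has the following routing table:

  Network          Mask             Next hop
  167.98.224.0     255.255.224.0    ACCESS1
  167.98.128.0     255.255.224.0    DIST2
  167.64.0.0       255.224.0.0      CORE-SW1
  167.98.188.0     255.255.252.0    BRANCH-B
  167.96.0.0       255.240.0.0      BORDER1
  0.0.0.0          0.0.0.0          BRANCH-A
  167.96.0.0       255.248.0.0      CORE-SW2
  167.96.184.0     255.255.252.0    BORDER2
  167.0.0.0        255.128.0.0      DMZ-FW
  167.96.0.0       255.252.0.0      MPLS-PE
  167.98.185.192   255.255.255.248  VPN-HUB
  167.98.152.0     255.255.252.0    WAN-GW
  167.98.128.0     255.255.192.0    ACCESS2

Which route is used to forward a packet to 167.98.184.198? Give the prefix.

Entries matching 167.98.184.198:
  0.0.0.0/0 (default, matches everything)
  167.0.0.0/9 (167.0.0.0 - 167.127.255.255)
  167.96.0.0/12 (167.96.0.0 - 167.111.255.255)
  167.96.0.0/13 (167.96.0.0 - 167.103.255.255)
  167.96.0.0/14 (167.96.0.0 - 167.99.255.255)
  167.98.128.0/18 (167.98.128.0 - 167.98.191.255)
Most specific is 167.98.128.0/18.

167.98.128.0/18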